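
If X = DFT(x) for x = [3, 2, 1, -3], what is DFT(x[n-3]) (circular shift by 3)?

Time shift by 3: X_shifted[k] = ω_4^(3k) · X[k]
Shifted x = [2, 1, -3, 3]

DFT(x[n-3]) = [3, 5+2i, -5, 5-2i]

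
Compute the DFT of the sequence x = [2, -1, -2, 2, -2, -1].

X[k] = Σ(n=0 to 5) x[n] · ω_6^(nk)
where ω_6 = e^(-2πi/6)

Computing each X[k]:
X[0] = -2
X[1] = 1
X[2] = 7
X[3] = -2
X[4] = 7
X[5] = 1

X = [-2, 1, 7, -2, 7, 1]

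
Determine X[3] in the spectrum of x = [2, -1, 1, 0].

X[3] = Σ(n=0 to 3) x[n] · ω_4^(3n) where ω_4 = e^(-2πi/4)
= (2)·ω_4^0 + (-1)·ω_4^3 + (1)·ω_4^6 + (0)·ω_4^9

X[3] = 1-1i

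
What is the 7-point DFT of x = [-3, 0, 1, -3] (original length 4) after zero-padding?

Original 4-point DFT: [-5, -4-3i, 1, -4+3i]
Zero-padded 7-point DFT provides frequency interpolation.

DFT_7([x, 0, ...]) = [-5, -0.5196+0.3267i, -5.7714-1.9116i, -1.7089+3.7066i, -1.7089-3.7066i, -5.7714+1.9116i, -0.5196-0.3267i]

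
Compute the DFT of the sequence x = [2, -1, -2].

X[k] = Σ(n=0 to 2) x[n] · ω_3^(nk)
where ω_3 = e^(-2πi/3)

Computing each X[k]:
X[0] = -1
X[1] = 3.5000-0.8660i
X[2] = 3.5000+0.8660i

X = [-1, 3.5000-0.8660i, 3.5000+0.8660i]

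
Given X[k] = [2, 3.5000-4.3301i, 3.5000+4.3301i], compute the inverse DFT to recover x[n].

x[n] = (1/3) Σ(k=0 to 2) X[k] · e^(2πikn/3)

Computing each x[n]:
x[0] = 3
x[1] = 2
x[2] = -3

x = [3, 2, -3]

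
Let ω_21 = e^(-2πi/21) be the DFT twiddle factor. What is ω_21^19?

ω_21^19 = e^(-2πi·19/21)
= cos(-2π·19/21) + i·sin(-2π·19/21)
= cos(-38π/21) + i·sin(-38π/21)

ω_21^19 = cos(-38π/21) + i·sin(-38π/21) = 0.8262+0.5633i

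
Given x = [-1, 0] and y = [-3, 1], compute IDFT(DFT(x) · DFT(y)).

(x ⊛ y)[n] = Σ(m=0 to 1) x[m] · y[(n-m) mod 2]

Computing each output sample:
(x ⊛ y)[0] = 3
(x ⊛ y)[1] = -1

x ⊛ y = [3, -1]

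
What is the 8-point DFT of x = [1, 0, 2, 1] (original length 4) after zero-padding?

Original 4-point DFT: [4, -1+1i, 2, -1-1i]
Zero-padded 8-point DFT provides frequency interpolation.

DFT_8([x, 0, ...]) = [4, 0.2929-2.7071i, -1+1i, 1.7071+1.2929i, 2, 1.7071-1.2929i, -1-1i, 0.2929+2.7071i]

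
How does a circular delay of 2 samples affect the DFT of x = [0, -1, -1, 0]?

Time shift by 2: X_shifted[k] = ω_4^(2k) · X[k]
Shifted x = [-1, 0, 0, -1]

DFT(x[n-2]) = [-2, -1-1i, 0, -1+1i]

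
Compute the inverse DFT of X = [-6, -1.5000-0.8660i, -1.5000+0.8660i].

x[n] = (1/3) Σ(k=0 to 2) X[k] · e^(2πikn/3)

Computing each x[n]:
x[0] = -3
x[1] = -1
x[2] = -2

x = [-3, -1, -2]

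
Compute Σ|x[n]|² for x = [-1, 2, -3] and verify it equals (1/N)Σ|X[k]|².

Time domain:
Σ|x[n]|² = |-1|² + |2|² + |-3|² = 14.0000

Frequency domain:
(1/3)Σ|X[k]|² = (1/3)(|-2|² + |-0.5000-4.3301i|² + |-0.5000+4.3301i|²) = (1/3)·42.0000 = 14.0000

Both sides agree, confirming Parseval's theorem.

Σ|x[n]|² = (1/N)Σ|X[k]|² = 14.0000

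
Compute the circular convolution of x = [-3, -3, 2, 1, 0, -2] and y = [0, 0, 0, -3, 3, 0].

(x ⊛ y)[n] = Σ(m=0 to 5) x[m] · y[(n-m) mod 6]

Computing each output sample:
(x ⊛ y)[0] = 3
(x ⊛ y)[1] = 3
(x ⊛ y)[2] = 6
(x ⊛ y)[3] = 3
(x ⊛ y)[4] = 0
(x ⊛ y)[5] = -15

x ⊛ y = [3, 3, 6, 3, 0, -15]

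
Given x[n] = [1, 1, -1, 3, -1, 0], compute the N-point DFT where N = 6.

X[k] = Σ(n=0 to 5) x[n] · ω_6^(nk)
where ω_6 = e^(-2πi/6)

Computing each X[k]:
X[0] = 3
X[1] = -0.5000-0.8660i
X[2] = 4.5000-0.8660i
X[3] = -5
X[4] = 4.5000+0.8660i
X[5] = -0.5000+0.8660i

X = [3, -0.5000-0.8660i, 4.5000-0.8660i, -5, 4.5000+0.8660i, -0.5000+0.8660i]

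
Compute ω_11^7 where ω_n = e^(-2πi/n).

ω_11^7 = e^(-2πi·7/11)
= cos(-2π·7/11) + i·sin(-2π·7/11)
= cos(-14π/11) + i·sin(-14π/11)

ω_11^7 = cos(-14π/11) + i·sin(-14π/11) = -0.6549+0.7557i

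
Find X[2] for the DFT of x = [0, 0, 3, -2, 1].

X[2] = Σ(n=0 to 4) x[n] · ω_5^(2n) where ω_5 = e^(-2πi/5)
= (0)·ω_5^0 + (0)·ω_5^2 + (3)·ω_5^4 + (-2)·ω_5^6 + (1)·ω_5^8

X[2] = -0.5000+5.3431i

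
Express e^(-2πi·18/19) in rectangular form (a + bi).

ω_19^18 = e^(-2πi·18/19)
= cos(-2π·18/19) + i·sin(-2π·18/19)
= cos(-36π/19) + i·sin(-36π/19)

ω_19^18 = cos(-36π/19) + i·sin(-36π/19) = 0.9458+0.3247i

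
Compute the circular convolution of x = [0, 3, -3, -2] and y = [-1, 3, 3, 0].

(x ⊛ y)[n] = Σ(m=0 to 3) x[m] · y[(n-m) mod 4]

Computing each output sample:
(x ⊛ y)[0] = -15
(x ⊛ y)[1] = -9
(x ⊛ y)[2] = 12
(x ⊛ y)[3] = 2

x ⊛ y = [-15, -9, 12, 2]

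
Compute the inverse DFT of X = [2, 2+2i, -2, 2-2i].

x[n] = (1/4) Σ(k=0 to 3) X[k] · e^(2πikn/4)

Computing each x[n]:
x[0] = 1
x[1] = 0
x[2] = -1
x[3] = 2

x = [1, 0, -1, 2]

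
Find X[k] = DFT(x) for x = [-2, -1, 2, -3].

X[k] = Σ(n=0 to 3) x[n] · ω_4^(nk)
where ω_4 = e^(-2πi/4)

Computing each X[k]:
X[0] = -4
X[1] = -4-2i
X[2] = 4
X[3] = -4+2i

X = [-4, -4-2i, 4, -4+2i]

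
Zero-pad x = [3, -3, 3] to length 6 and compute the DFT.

Original 3-point DFT: [3, 3.0000+5.1962i, 3.0000-5.1962i]
Zero-padded 6-point DFT provides frequency interpolation.

DFT_6([x, 0, ...]) = [3, 0, 3.0000+5.1962i, 9, 3.0000-5.1962i, 0]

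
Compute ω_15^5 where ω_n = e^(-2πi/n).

ω_15^5 = e^(-2πi·5/15)
= cos(-2π·5/15) + i·sin(-2π·5/15)
= cos(-10π/15) + i·sin(-10π/15)

ω_15^5 = cos(-10π/15) + i·sin(-10π/15) = -0.5000-0.8660i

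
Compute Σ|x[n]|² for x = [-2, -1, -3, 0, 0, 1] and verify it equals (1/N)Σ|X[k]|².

Time domain:
Σ|x[n]|² = |-2|² + |-1|² + |-3|² + |0|² + |0|² + |1|² = 15.0000

Frequency domain:
(1/6)Σ|X[k]|² = (1/6)(|-5|² + |-0.5000+4.3301i|² + |-0.5000-0.8660i|² + |-5|² + |-0.5000+0.8660i|² + |-0.5000-4.3301i|²) = (1/6)·90.0000 = 15.0000

Both sides agree, confirming Parseval's theorem.

Σ|x[n]|² = (1/N)Σ|X[k]|² = 15.0000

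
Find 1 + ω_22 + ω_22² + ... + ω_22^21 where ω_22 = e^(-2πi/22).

Sum of all nth roots of unity equals 0 for n > 1 (geometric series with r ≠ 1).

0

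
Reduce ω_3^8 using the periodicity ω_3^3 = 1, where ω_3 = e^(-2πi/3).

Since ω_3^3 = 1, powers reduce modulo 3.
8 mod 3 = 2
So ω_3^8 = ω_3^2 = e^(-2πi·2/3)

ω_3^8 = ω_3^2 = -0.5000+0.8660i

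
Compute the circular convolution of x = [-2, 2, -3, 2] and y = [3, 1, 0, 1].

(x ⊛ y)[n] = Σ(m=0 to 3) x[m] · y[(n-m) mod 4]

Computing each output sample:
(x ⊛ y)[0] = -2
(x ⊛ y)[1] = 1
(x ⊛ y)[2] = -5
(x ⊛ y)[3] = 1

x ⊛ y = [-2, 1, -5, 1]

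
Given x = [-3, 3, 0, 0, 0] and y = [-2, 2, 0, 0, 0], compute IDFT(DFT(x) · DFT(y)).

(x ⊛ y)[n] = Σ(m=0 to 4) x[m] · y[(n-m) mod 5]

Computing each output sample:
(x ⊛ y)[0] = 6
(x ⊛ y)[1] = -12
(x ⊛ y)[2] = 6
(x ⊛ y)[3] = 0
(x ⊛ y)[4] = 0

x ⊛ y = [6, -12, 6, 0, 0]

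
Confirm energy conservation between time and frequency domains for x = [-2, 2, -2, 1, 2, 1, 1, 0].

Time domain:
Σ|x[n]|² = |-2|² + |2|² + |-2|² + |1|² + |2|² + |1|² + |1|² + |0|² = 19.0000

Frequency domain:
(1/8)Σ|X[k]|² = (1/8)(|3|² + |-4.0000+1.5858i|² + |1-2i|² + |-4.0000-4.4142i|² + |-5|² + |-4.0000+4.4142i|² + |1+2i|² + |-4.0000-1.5858i|²) = (1/8)·152.0000 = 19.0000

Both sides agree, confirming Parseval's theorem.

Σ|x[n]|² = (1/N)Σ|X[k]|² = 19.0000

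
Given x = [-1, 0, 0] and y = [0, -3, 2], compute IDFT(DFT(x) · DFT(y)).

(x ⊛ y)[n] = Σ(m=0 to 2) x[m] · y[(n-m) mod 3]

Computing each output sample:
(x ⊛ y)[0] = 0
(x ⊛ y)[1] = 3
(x ⊛ y)[2] = -2

x ⊛ y = [0, 3, -2]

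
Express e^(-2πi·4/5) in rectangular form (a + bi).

ω_5^4 = e^(-2πi·4/5)
= cos(-2π·4/5) + i·sin(-2π·4/5)
= cos(-8π/5) + i·sin(-8π/5)

ω_5^4 = cos(-8π/5) + i·sin(-8π/5) = 0.3090+0.9511i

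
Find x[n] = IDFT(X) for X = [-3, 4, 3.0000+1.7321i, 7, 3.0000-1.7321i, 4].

x[n] = (1/6) Σ(k=0 to 5) X[k] · e^(2πikn/6)

Computing each x[n]:
x[0] = 3
x[1] = -2
x[2] = 0
x[3] = -2
x[4] = -1
x[5] = -1

x = [3, -2, 0, -2, -1, -1]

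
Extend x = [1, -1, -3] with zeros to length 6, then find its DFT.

Original 3-point DFT: [-3, 3.0000-1.7321i, 3.0000+1.7321i]
Zero-padded 6-point DFT provides frequency interpolation.

DFT_6([x, 0, ...]) = [-3, 2.0000+3.4641i, 3.0000-1.7321i, -1, 3.0000+1.7321i, 2.0000-3.4641i]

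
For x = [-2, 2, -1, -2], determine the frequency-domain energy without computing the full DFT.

Parseval: Σ|x[n]|² = (1/N)Σ|X[k]|², so Σ|X[k]|² = N·Σ|x[n]|² = 4·13.0000

Σ|X[k]|² = N·Σ|x[n]|² = 4·13.0000 = 52.0000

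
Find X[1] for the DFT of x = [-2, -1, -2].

X[1] = Σ(n=0 to 2) x[n] · ω_3^(1n) where ω_3 = e^(-2πi/3)
= (-2)·ω_3^0 + (-1)·ω_3^1 + (-2)·ω_3^2

X[1] = -0.5000-0.8660i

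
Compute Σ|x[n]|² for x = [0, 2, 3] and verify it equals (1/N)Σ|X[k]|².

Time domain:
Σ|x[n]|² = |0|² + |2|² + |3|² = 13.0000

Frequency domain:
(1/3)Σ|X[k]|² = (1/3)(|5|² + |-2.5000+0.8660i|² + |-2.5000-0.8660i|²) = (1/3)·39.0000 = 13.0000

Both sides agree, confirming Parseval's theorem.

Σ|x[n]|² = (1/N)Σ|X[k]|² = 13.0000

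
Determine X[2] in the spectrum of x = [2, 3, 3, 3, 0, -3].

X[2] = Σ(n=0 to 5) x[n] · ω_6^(2n) where ω_6 = e^(-2πi/6)
= (2)·ω_6^0 + (3)·ω_6^2 + (3)·ω_6^4 + (3)·ω_6^6 + (0)·ω_6^8 + (-3)·ω_6^10

X[2] = 3.5000-2.5981i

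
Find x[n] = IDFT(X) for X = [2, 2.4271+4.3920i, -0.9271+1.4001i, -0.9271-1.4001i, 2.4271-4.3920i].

x[n] = (1/5) Σ(k=0 to 4) X[k] · e^(2πikn/5)

Computing each x[n]:
x[0] = 1
x[1] = -1
x[2] = -1
x[3] = 0
x[4] = 3

x = [1, -1, -1, 0, 3]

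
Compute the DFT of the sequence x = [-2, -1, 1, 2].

X[k] = Σ(n=0 to 3) x[n] · ω_4^(nk)
where ω_4 = e^(-2πi/4)

Computing each X[k]:
X[0] = 0
X[1] = -3+3i
X[2] = -2
X[3] = -3-3i

X = [0, -3+3i, -2, -3-3i]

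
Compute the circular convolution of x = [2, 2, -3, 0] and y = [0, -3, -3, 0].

(x ⊛ y)[n] = Σ(m=0 to 3) x[m] · y[(n-m) mod 4]

Computing each output sample:
(x ⊛ y)[0] = 9
(x ⊛ y)[1] = -6
(x ⊛ y)[2] = -12
(x ⊛ y)[3] = 3

x ⊛ y = [9, -6, -12, 3]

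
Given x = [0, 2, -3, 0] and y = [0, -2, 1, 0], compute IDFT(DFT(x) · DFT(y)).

(x ⊛ y)[n] = Σ(m=0 to 3) x[m] · y[(n-m) mod 4]

Computing each output sample:
(x ⊛ y)[0] = -3
(x ⊛ y)[1] = 0
(x ⊛ y)[2] = -4
(x ⊛ y)[3] = 8

x ⊛ y = [-3, 0, -4, 8]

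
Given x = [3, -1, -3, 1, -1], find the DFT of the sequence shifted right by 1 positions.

Time shift by 1: X_shifted[k] = ω_5^(1k) · X[k]
Shifted x = [-1, 3, -1, -3, 1]

DFT(x[n-1]) = [-1, 3.4721-3.0777i, -5.4721+0.7265i, -5.4721-0.7265i, 3.4721+3.0777i]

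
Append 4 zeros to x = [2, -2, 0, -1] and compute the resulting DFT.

Original 4-point DFT: [-1, 2+1i, 5, 2-1i]
Zero-padded 8-point DFT provides frequency interpolation.

DFT_8([x, 0, ...]) = [-1, 1.2929+2.1213i, 2+1i, 2.7071+2.1213i, 5, 2.7071-2.1213i, 2-1i, 1.2929-2.1213i]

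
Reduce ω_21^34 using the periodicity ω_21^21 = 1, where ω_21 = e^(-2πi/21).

Since ω_21^21 = 1, powers reduce modulo 21.
34 mod 21 = 13
So ω_21^34 = ω_21^13 = e^(-2πi·13/21)

ω_21^34 = ω_21^13 = -0.7331+0.6802i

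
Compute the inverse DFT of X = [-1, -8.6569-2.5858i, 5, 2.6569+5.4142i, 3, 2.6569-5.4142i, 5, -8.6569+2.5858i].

x[n] = (1/8) Σ(k=0 to 7) X[k] · e^(2πikn/8)

Computing each x[n]:
x[0] = 0
x[1] = -3
x[2] = 1
x[3] = 1
x[4] = 3
x[5] = 2
x[6] = -3
x[7] = -2

x = [0, -3, 1, 1, 3, 2, -3, -2]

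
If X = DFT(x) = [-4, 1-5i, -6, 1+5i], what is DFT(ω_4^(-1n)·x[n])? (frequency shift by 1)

Modulation property: DFT(ω_4^(-1n)·x[n]) = X[(k-1) mod 4], so circularly shift X by 1 positions.

X[k-1] = [1+5i, -4, 1-5i, -6]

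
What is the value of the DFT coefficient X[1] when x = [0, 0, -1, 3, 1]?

X[1] = Σ(n=0 to 4) x[n] · ω_5^(1n) where ω_5 = e^(-2πi/5)
= (0)·ω_5^0 + (0)·ω_5^1 + (-1)·ω_5^2 + (3)·ω_5^3 + (1)·ω_5^4

X[1] = -1.3090+3.3022i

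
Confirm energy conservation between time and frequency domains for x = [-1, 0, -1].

Time domain:
Σ|x[n]|² = |-1|² + |0|² + |-1|² = 2.0000

Frequency domain:
(1/3)Σ|X[k]|² = (1/3)(|-2|² + |-0.5000-0.8660i|² + |-0.5000+0.8660i|²) = (1/3)·6.0000 = 2.0000

Both sides agree, confirming Parseval's theorem.

Σ|x[n]|² = (1/N)Σ|X[k]|² = 2.0000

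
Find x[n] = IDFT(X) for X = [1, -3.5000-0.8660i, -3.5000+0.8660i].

x[n] = (1/3) Σ(k=0 to 2) X[k] · e^(2πikn/3)

Computing each x[n]:
x[0] = -2
x[1] = 2
x[2] = 1

x = [-2, 2, 1]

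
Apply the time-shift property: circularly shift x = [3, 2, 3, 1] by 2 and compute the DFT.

Time shift by 2: X_shifted[k] = ω_4^(2k) · X[k]
Shifted x = [3, 1, 3, 2]

DFT(x[n-2]) = [9, 1i, 3, -1i]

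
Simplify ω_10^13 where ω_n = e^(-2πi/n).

Since ω_10^10 = 1, powers reduce modulo 10.
13 mod 10 = 3
So ω_10^13 = ω_10^3 = e^(-2πi·3/10)

ω_10^13 = ω_10^3 = -0.3090-0.9511i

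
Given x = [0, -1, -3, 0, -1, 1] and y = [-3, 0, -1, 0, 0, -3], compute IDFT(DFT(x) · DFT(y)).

(x ⊛ y)[n] = Σ(m=0 to 5) x[m] · y[(n-m) mod 6]

Computing each output sample:
(x ⊛ y)[0] = 4
(x ⊛ y)[1] = 11
(x ⊛ y)[2] = 9
(x ⊛ y)[3] = 4
(x ⊛ y)[4] = 3
(x ⊛ y)[5] = -3

x ⊛ y = [4, 11, 9, 4, 3, -3]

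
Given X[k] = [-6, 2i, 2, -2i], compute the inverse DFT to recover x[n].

x[n] = (1/4) Σ(k=0 to 3) X[k] · e^(2πikn/4)

Computing each x[n]:
x[0] = -1
x[1] = -3
x[2] = -1
x[3] = -1

x = [-1, -3, -1, -1]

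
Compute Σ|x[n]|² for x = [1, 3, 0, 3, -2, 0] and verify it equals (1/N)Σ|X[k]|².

Time domain:
Σ|x[n]|² = |1|² + |3|² + |0|² + |3|² + |-2|² + |0|² = 23.0000

Frequency domain:
(1/6)Σ|X[k]|² = (1/6)(|5|² + |0.5000-4.3301i|² + |3.5000-0.8660i|² + |-7|² + |3.5000+0.8660i|² + |0.5000+4.3301i|²) = (1/6)·138.0000 = 23.0000

Both sides agree, confirming Parseval's theorem.

Σ|x[n]|² = (1/N)Σ|X[k]|² = 23.0000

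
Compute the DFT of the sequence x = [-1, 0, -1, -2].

X[k] = Σ(n=0 to 3) x[n] · ω_4^(nk)
where ω_4 = e^(-2πi/4)

Computing each X[k]:
X[0] = -4
X[1] = -2i
X[2] = 0
X[3] = 2i

X = [-4, -2i, 0, 2i]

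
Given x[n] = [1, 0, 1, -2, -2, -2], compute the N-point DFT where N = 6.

X[k] = Σ(n=0 to 5) x[n] · ω_6^(nk)
where ω_6 = e^(-2πi/6)

Computing each X[k]:
X[0] = -4
X[1] = 2.5000-4.3301i
X[2] = 0.5000+0.8660i
X[3] = 4
X[4] = 0.5000-0.8660i
X[5] = 2.5000+4.3301i

X = [-4, 2.5000-4.3301i, 0.5000+0.8660i, 4, 0.5000-0.8660i, 2.5000+4.3301i]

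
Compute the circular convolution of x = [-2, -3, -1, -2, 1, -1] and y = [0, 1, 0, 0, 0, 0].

(x ⊛ y)[n] = Σ(m=0 to 5) x[m] · y[(n-m) mod 6]

Computing each output sample:
(x ⊛ y)[0] = -1
(x ⊛ y)[1] = -2
(x ⊛ y)[2] = -3
(x ⊛ y)[3] = -1
(x ⊛ y)[4] = -2
(x ⊛ y)[5] = 1

x ⊛ y = [-1, -2, -3, -1, -2, 1]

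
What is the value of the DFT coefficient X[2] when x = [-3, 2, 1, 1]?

X[2] = Σ(n=0 to 3) x[n] · ω_4^(2n) where ω_4 = e^(-2πi/4)
= (-3)·ω_4^0 + (2)·ω_4^2 + (1)·ω_4^4 + (1)·ω_4^6

X[2] = -5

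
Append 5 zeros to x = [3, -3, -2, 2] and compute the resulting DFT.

Original 4-point DFT: [0, 5+5i, 2, 5-5i]
Zero-padded 9-point DFT provides frequency interpolation.

DFT_9([x, 0, ...]) = [0, -0.6454+2.1659i, 3.3584+5.3705i, 7.5000+0.8660i, 3.2870-1.9916i, 3.2870+1.9916i, 7.5000-0.8660i, 3.3584-5.3705i, -0.6454-2.1659i]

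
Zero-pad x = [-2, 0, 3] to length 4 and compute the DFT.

Original 3-point DFT: [1, -3.5000+2.5981i, -3.5000-2.5981i]
Zero-padded 4-point DFT provides frequency interpolation.

DFT_4([x, 0, ...]) = [1, -5, 1, -5]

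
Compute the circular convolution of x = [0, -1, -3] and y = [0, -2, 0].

(x ⊛ y)[n] = Σ(m=0 to 2) x[m] · y[(n-m) mod 3]

Computing each output sample:
(x ⊛ y)[0] = 6
(x ⊛ y)[1] = 0
(x ⊛ y)[2] = 2

x ⊛ y = [6, 0, 2]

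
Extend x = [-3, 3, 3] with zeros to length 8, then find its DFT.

Original 3-point DFT: [3, -6, -6]
Zero-padded 8-point DFT provides frequency interpolation.

DFT_8([x, 0, ...]) = [3, -0.8787-5.1213i, -6-3i, -5.1213+0.8787i, -3, -5.1213-0.8787i, -6+3i, -0.8787+5.1213i]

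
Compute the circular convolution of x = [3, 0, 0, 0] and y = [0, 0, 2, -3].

(x ⊛ y)[n] = Σ(m=0 to 3) x[m] · y[(n-m) mod 4]

Computing each output sample:
(x ⊛ y)[0] = 0
(x ⊛ y)[1] = 0
(x ⊛ y)[2] = 6
(x ⊛ y)[3] = -9

x ⊛ y = [0, 0, 6, -9]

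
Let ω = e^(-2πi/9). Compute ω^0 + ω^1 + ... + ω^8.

Sum of all nth roots of unity equals 0 for n > 1 (geometric series with r ≠ 1).

0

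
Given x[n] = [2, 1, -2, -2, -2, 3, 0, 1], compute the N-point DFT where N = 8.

X[k] = Σ(n=0 to 7) x[n] · ω_8^(nk)
where ω_8 = e^(-2πi/8)

Computing each X[k]:
X[0] = 1
X[1] = 4.7071+5.5355i
X[2] = 2-5i
X[3] = 3.2929+1.5355i
X[4] = -5
X[5] = 3.2929-1.5355i
X[6] = 2+5i
X[7] = 4.7071-5.5355i

X = [1, 4.7071+5.5355i, 2-5i, 3.2929+1.5355i, -5, 3.2929-1.5355i, 2+5i, 4.7071-5.5355i]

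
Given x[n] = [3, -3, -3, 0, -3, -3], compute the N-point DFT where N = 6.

X[k] = Σ(n=0 to 5) x[n] · ω_6^(nk)
where ω_6 = e^(-2πi/6)

Computing each X[k]:
X[0] = -9
X[1] = 3
X[2] = 9
X[3] = 3
X[4] = 9
X[5] = 3

X = [-9, 3, 9, 3, 9, 3]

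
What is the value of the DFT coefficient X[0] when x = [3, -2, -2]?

X[0] = Σ(n=0 to 2) x[n] · ω_3^0 = Σ x[n]
= (3) + (-2) + (-2)

X[0] = -1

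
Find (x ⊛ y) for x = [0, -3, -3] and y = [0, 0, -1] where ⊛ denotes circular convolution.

(x ⊛ y)[n] = Σ(m=0 to 2) x[m] · y[(n-m) mod 3]

Computing each output sample:
(x ⊛ y)[0] = 3
(x ⊛ y)[1] = 3
(x ⊛ y)[2] = 0

x ⊛ y = [3, 3, 0]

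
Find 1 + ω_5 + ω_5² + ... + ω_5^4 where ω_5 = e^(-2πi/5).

Sum of all nth roots of unity equals 0 for n > 1 (geometric series with r ≠ 1).

0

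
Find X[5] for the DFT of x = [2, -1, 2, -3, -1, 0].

X[5] = Σ(n=0 to 5) x[n] · ω_6^(5n) where ω_6 = e^(-2πi/6)
= (2)·ω_6^0 + (-1)·ω_6^5 + (2)·ω_6^10 + (-3)·ω_6^15 + (-1)·ω_6^20 + (0)·ω_6^25

X[5] = 4.0000+1.7321i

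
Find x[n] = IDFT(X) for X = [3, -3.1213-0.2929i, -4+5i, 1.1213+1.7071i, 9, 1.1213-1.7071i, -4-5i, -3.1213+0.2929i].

x[n] = (1/8) Σ(k=0 to 7) X[k] · e^(2πikn/8)

Computing each x[n]:
x[0] = 0
x[1] = -3
x[2] = 3
x[3] = 1
x[4] = 1
x[5] = -1
x[6] = 2
x[7] = 0

x = [0, -3, 3, 1, 1, -1, 2, 0]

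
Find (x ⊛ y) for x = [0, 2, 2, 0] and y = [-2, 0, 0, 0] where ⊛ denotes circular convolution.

(x ⊛ y)[n] = Σ(m=0 to 3) x[m] · y[(n-m) mod 4]

Computing each output sample:
(x ⊛ y)[0] = 0
(x ⊛ y)[1] = -4
(x ⊛ y)[2] = -4
(x ⊛ y)[3] = 0

x ⊛ y = [0, -4, -4, 0]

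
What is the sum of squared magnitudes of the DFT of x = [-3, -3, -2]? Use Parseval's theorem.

Parseval: Σ|x[n]|² = (1/N)Σ|X[k]|², so Σ|X[k]|² = N·Σ|x[n]|² = 3·22.0000

Σ|X[k]|² = N·Σ|x[n]|² = 3·22.0000 = 66.0000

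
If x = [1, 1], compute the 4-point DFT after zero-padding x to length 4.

Original 2-point DFT: [2, 0]
Zero-padded 4-point DFT provides frequency interpolation.

DFT_4([x, 0, ...]) = [2, 1-1i, 0, 1+1i]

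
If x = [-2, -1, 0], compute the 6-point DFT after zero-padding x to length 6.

Original 3-point DFT: [-3, -1.5000+0.8660i, -1.5000-0.8660i]
Zero-padded 6-point DFT provides frequency interpolation.

DFT_6([x, 0, ...]) = [-3, -2.5000+0.8660i, -1.5000+0.8660i, -1, -1.5000-0.8660i, -2.5000-0.8660i]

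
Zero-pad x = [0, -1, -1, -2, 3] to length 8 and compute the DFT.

Original 5-point DFT: [-1, 3.0451+3.2164i, -2.5451+3.3022i, -2.5451-3.3022i, 3.0451-3.2164i]
Zero-padded 8-point DFT provides frequency interpolation.

DFT_8([x, 0, ...]) = [-1, -2.2929+3.1213i, 4-1i, -3.7071+1.1213i, 5, -3.7071-1.1213i, 4+1i, -2.2929-3.1213i]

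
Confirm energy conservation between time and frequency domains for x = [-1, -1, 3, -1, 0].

Time domain:
Σ|x[n]|² = |-1|² + |-1|² + |3|² + |-1|² + |0|² = 12.0000

Frequency domain:
(1/5)Σ|X[k]|² = (1/5)(|0|² + |-2.9271-1.4001i|² + |0.4271+4.3920i|² + |0.4271-4.3920i|² + |-2.9271+1.4001i|²) = (1/5)·60.0000 = 12.0000

Both sides agree, confirming Parseval's theorem.

Σ|x[n]|² = (1/N)Σ|X[k]|² = 12.0000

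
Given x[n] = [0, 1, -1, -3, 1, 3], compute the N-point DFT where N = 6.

X[k] = Σ(n=0 to 5) x[n] · ω_6^(nk)
where ω_6 = e^(-2πi/6)

Computing each X[k]:
X[0] = 1
X[1] = 5.0000+3.4641i
X[2] = -5
X[3] = -1
X[4] = -5
X[5] = 5.0000-3.4641i

X = [1, 5.0000+3.4641i, -5, -1, -5, 5.0000-3.4641i]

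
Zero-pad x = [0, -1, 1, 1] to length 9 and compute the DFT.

Original 4-point DFT: [1, -1+2i, 1, -1-2i]
Zero-padded 9-point DFT provides frequency interpolation.

DFT_9([x, 0, ...]) = [1, -1.0924-1.2080i, -1.6133+1.5088i, 1.0000+1.7321i, 1.2057+0.1188i, 1.2057-0.1188i, 1.0000-1.7321i, -1.6133-1.5088i, -1.0924+1.2080i]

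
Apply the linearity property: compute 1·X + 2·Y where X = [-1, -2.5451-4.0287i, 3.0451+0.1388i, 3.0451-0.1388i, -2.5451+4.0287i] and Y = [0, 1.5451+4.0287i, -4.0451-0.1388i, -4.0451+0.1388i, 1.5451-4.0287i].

By linearity: DFT(1x + 2y) = 1·DFT(x) + 2·DFT(y)
= 1·[-1, -2.5451-4.0287i, 3.0451+0.1388i, 3.0451-0.1388i, -2.5451+4.0287i] + 2·[0, 1.5451+4.0287i, -4.0451-0.1388i, -4.0451+0.1388i, 1.5451-4.0287i]

Computing element-wise:
Z[0] = 1·(-1) + 2·(0) = -1
Z[1] = 1·(-2.5451-4.0287i) + 2·(1.5451+4.0287i) = 0.5451+4.0287i
Z[2] = 1·(3.0451+0.1388i) + 2·(-4.0451-0.1388i) = -5.0451-0.1388i
Z[3] = 1·(3.0451-0.1388i) + 2·(-4.0451+0.1388i) = -5.0451+0.1388i
Z[4] = 1·(-2.5451+4.0287i) + 2·(1.5451-4.0287i) = 0.5451-4.0287i

DFT(1x + 2y) = 1·X + 2·Y = [-1, 0.5451+4.0287i, -5.0451-0.1388i, -5.0451+0.1388i, 0.5451-4.0287i]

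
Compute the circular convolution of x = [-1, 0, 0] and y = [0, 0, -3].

(x ⊛ y)[n] = Σ(m=0 to 2) x[m] · y[(n-m) mod 3]

Computing each output sample:
(x ⊛ y)[0] = 0
(x ⊛ y)[1] = 0
(x ⊛ y)[2] = 3

x ⊛ y = [0, 0, 3]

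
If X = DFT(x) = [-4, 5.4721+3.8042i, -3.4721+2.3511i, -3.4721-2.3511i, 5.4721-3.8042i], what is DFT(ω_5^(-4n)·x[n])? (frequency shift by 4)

Modulation property: DFT(ω_5^(-4n)·x[n]) = X[(k-4) mod 5], so circularly shift X by 4 positions.

X[k-4] = [5.4721+3.8042i, -3.4721+2.3511i, -3.4721-2.3511i, 5.4721-3.8042i, -4]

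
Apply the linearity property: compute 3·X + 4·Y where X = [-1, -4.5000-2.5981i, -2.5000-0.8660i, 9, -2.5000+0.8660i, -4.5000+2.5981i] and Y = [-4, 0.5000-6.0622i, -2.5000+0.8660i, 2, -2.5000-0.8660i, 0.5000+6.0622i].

By linearity: DFT(3x + 4y) = 3·DFT(x) + 4·DFT(y)
= 3·[-1, -4.5000-2.5981i, -2.5000-0.8660i, 9, -2.5000+0.8660i, -4.5000+2.5981i] + 4·[-4, 0.5000-6.0622i, -2.5000+0.8660i, 2, -2.5000-0.8660i, 0.5000+6.0622i]

Computing element-wise:
Z[0] = 3·(-1) + 4·(-4) = -19
Z[1] = 3·(-4.5000-2.5981i) + 4·(0.5000-6.0622i) = -11.5000-32.0431i
Z[2] = 3·(-2.5000-0.8660i) + 4·(-2.5000+0.8660i) = -17.5000+0.8660i
Z[3] = 3·(9) + 4·(2) = 35
Z[4] = 3·(-2.5000+0.8660i) + 4·(-2.5000-0.8660i) = -17.5000-0.8660i
Z[5] = 3·(-4.5000+2.5981i) + 4·(0.5000+6.0622i) = -11.5000+32.0431i

DFT(3x + 4y) = 3·X + 4·Y = [-19, -11.5000-32.0431i, -17.5000+0.8660i, 35, -17.5000-0.8660i, -11.5000+32.0431i]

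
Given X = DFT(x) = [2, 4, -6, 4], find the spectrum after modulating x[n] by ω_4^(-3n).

Modulation property: DFT(ω_4^(-3n)·x[n]) = X[(k-3) mod 4], so circularly shift X by 3 positions.

X[k-3] = [4, -6, 4, 2]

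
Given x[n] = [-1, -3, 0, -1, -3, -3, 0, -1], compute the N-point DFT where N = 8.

X[k] = Σ(n=0 to 7) x[n] · ω_8^(nk)
where ω_8 = e^(-2πi/8)

Computing each X[k]:
X[0] = -12
X[1] = 2
X[2] = -4+4i
X[3] = 2
X[4] = 4
X[5] = 2
X[6] = -4-4i
X[7] = 2

X = [-12, 2, -4+4i, 2, 4, 2, -4-4i, 2]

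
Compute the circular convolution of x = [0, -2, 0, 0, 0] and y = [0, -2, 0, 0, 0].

(x ⊛ y)[n] = Σ(m=0 to 4) x[m] · y[(n-m) mod 5]

Computing each output sample:
(x ⊛ y)[0] = 0
(x ⊛ y)[1] = 0
(x ⊛ y)[2] = 4
(x ⊛ y)[3] = 0
(x ⊛ y)[4] = 0

x ⊛ y = [0, 0, 4, 0, 0]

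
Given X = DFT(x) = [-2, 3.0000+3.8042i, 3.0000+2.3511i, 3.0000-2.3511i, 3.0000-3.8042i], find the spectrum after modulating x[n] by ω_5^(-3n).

Modulation property: DFT(ω_5^(-3n)·x[n]) = X[(k-3) mod 5], so circularly shift X by 3 positions.

X[k-3] = [3.0000+2.3511i, 3.0000-2.3511i, 3.0000-3.8042i, -2, 3.0000+3.8042i]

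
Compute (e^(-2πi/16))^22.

Since ω_16^16 = 1, powers reduce modulo 16.
22 mod 16 = 6
So ω_16^22 = ω_16^6 = e^(-2πi·6/16)

ω_16^22 = ω_16^6 = -0.7071-0.7071i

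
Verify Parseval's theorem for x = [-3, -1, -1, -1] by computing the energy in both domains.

Time domain:
Σ|x[n]|² = |-3|² + |-1|² + |-1|² + |-1|² = 12.0000

Frequency domain:
(1/4)Σ|X[k]|² = (1/4)(|-6|² + |-2|² + |-2|² + |-2|²) = (1/4)·48.0000 = 12.0000

Both sides agree, confirming Parseval's theorem.

Σ|x[n]|² = (1/N)Σ|X[k]|² = 12.0000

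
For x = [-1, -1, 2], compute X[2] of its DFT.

X[2] = Σ(n=0 to 2) x[n] · ω_3^(2n) where ω_3 = e^(-2πi/3)
= (-1)·ω_3^0 + (-1)·ω_3^2 + (2)·ω_3^4

X[2] = -1.5000-2.5981i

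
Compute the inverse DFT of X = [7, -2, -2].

x[n] = (1/3) Σ(k=0 to 2) X[k] · e^(2πikn/3)

Computing each x[n]:
x[0] = 1
x[1] = 3
x[2] = 3

x = [1, 3, 3]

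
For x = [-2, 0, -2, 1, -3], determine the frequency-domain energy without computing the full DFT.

Parseval: Σ|x[n]|² = (1/N)Σ|X[k]|², so Σ|X[k]|² = N·Σ|x[n]|² = 5·18.0000

Σ|X[k]|² = N·Σ|x[n]|² = 5·18.0000 = 90.0000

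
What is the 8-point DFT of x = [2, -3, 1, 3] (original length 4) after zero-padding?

Original 4-point DFT: [3, 1+6i, 3, 1-6i]
Zero-padded 8-point DFT provides frequency interpolation.

DFT_8([x, 0, ...]) = [3, -2.2426-1.0000i, 1+6i, 6.2426+1.0000i, 3, 6.2426-1.0000i, 1-6i, -2.2426+1.0000i]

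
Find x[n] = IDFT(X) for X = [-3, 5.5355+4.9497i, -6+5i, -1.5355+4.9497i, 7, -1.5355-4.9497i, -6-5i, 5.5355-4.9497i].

x[n] = (1/8) Σ(k=0 to 7) X[k] · e^(2πikn/8)

Computing each x[n]:
x[0] = 0
x[1] = -3
x[2] = 2
x[3] = -3
x[4] = -2
x[5] = -2
x[6] = 2
x[7] = 3

x = [0, -3, 2, -3, -2, -2, 2, 3]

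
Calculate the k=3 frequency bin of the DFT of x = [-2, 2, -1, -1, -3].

X[3] = Σ(n=0 to 4) x[n] · ω_5^(3n) where ω_5 = e^(-2πi/5)
= (-2)·ω_5^0 + (2)·ω_5^3 + (-1)·ω_5^6 + (-1)·ω_5^9 + (-3)·ω_5^12

X[3] = -1.8090+2.9389i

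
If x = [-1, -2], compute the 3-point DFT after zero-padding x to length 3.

Original 2-point DFT: [-3, 1]
Zero-padded 3-point DFT provides frequency interpolation.

DFT_3([x, 0, ...]) = [-3, 1.7321i, -1.7321i]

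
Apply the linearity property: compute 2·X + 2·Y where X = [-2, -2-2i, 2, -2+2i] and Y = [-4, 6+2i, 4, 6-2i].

By linearity: DFT(2x + 2y) = 2·DFT(x) + 2·DFT(y)
= 2·[-2, -2-2i, 2, -2+2i] + 2·[-4, 6+2i, 4, 6-2i]

Computing element-wise:
Z[0] = 2·(-2) + 2·(-4) = -12
Z[1] = 2·(-2-2i) + 2·(6+2i) = 8
Z[2] = 2·(2) + 2·(4) = 12
Z[3] = 2·(-2+2i) + 2·(6-2i) = 8

DFT(2x + 2y) = 2·X + 2·Y = [-12, 8, 12, 8]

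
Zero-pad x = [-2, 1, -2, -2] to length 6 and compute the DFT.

Original 4-point DFT: [-5, -3i, -3, 3i]
Zero-padded 6-point DFT provides frequency interpolation.

DFT_6([x, 0, ...]) = [-5, 1.5000+0.8660i, -3.5000-2.5981i, -3, -3.5000+2.5981i, 1.5000-0.8660i]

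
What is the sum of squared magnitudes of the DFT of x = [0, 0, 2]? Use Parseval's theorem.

Parseval: Σ|x[n]|² = (1/N)Σ|X[k]|², so Σ|X[k]|² = N·Σ|x[n]|² = 3·4.0000

Σ|X[k]|² = N·Σ|x[n]|² = 3·4.0000 = 12.0000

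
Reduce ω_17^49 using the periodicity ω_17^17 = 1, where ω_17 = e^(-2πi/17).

Since ω_17^17 = 1, powers reduce modulo 17.
49 mod 17 = 15
So ω_17^49 = ω_17^15 = e^(-2πi·15/17)

ω_17^49 = ω_17^15 = 0.7390+0.6737i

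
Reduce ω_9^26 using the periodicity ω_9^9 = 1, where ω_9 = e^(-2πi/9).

Since ω_9^9 = 1, powers reduce modulo 9.
26 mod 9 = 8
So ω_9^26 = ω_9^8 = e^(-2πi·8/9)

ω_9^26 = ω_9^8 = 0.7660+0.6428i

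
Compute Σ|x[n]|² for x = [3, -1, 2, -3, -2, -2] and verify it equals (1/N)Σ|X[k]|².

Time domain:
Σ|x[n]|² = |3|² + |-1|² + |2|² + |-3|² + |-2|² + |-2|² = 31.0000

Frequency domain:
(1/6)Σ|X[k]|² = (1/6)(|-3|² + |4.5000-4.3301i|² + |1.5000+2.5981i|² + |9|² + |1.5000-2.5981i|² + |4.5000+4.3301i|²) = (1/6)·186.0000 = 31.0000

Both sides agree, confirming Parseval's theorem.

Σ|x[n]|² = (1/N)Σ|X[k]|² = 31.0000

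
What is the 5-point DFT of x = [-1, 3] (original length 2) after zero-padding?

Original 2-point DFT: [2, -4]
Zero-padded 5-point DFT provides frequency interpolation.

DFT_5([x, 0, ...]) = [2, -0.0729-2.8532i, -3.4271-1.7634i, -3.4271+1.7634i, -0.0729+2.8532i]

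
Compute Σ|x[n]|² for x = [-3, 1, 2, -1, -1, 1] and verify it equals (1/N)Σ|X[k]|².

Time domain:
Σ|x[n]|² = |-3|² + |1|² + |2|² + |-1|² + |-1|² + |1|² = 17.0000

Frequency domain:
(1/6)Σ|X[k]|² = (1/6)(|-1|² + |-1.5000-2.5981i|² + |-5.5000+2.5981i|² + |-3|² + |-5.5000-2.5981i|² + |-1.5000+2.5981i|²) = (1/6)·102.0000 = 17.0000

Both sides agree, confirming Parseval's theorem.

Σ|x[n]|² = (1/N)Σ|X[k]|² = 17.0000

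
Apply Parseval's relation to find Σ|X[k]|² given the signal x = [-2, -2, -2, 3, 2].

Parseval: Σ|x[n]|² = (1/N)Σ|X[k]|², so Σ|X[k]|² = N·Σ|x[n]|² = 5·25.0000

Σ|X[k]|² = N·Σ|x[n]|² = 5·25.0000 = 125.0000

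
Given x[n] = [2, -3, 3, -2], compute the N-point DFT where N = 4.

X[k] = Σ(n=0 to 3) x[n] · ω_4^(nk)
where ω_4 = e^(-2πi/4)

Computing each X[k]:
X[0] = 0
X[1] = -1+1i
X[2] = 10
X[3] = -1-1i

X = [0, -1+1i, 10, -1-1i]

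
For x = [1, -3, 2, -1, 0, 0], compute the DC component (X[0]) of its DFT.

X[0] = Σ(n=0 to 5) x[n] · ω_6^0 = Σ x[n]
= (1) + (-3) + (2) + (-1) + (0) + (0)

X[0] = -1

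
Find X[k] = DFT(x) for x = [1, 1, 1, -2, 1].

X[k] = Σ(n=0 to 4) x[n] · ω_5^(nk)
where ω_5 = e^(-2πi/5)

Computing each X[k]:
X[0] = 2
X[1] = 2.4271-1.7634i
X[2] = -0.9271+2.8532i
X[3] = -0.9271-2.8532i
X[4] = 2.4271+1.7634i

X = [2, 2.4271-1.7634i, -0.9271+2.8532i, -0.9271-2.8532i, 2.4271+1.7634i]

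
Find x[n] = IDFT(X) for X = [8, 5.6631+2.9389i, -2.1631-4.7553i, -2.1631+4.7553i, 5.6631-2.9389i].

x[n] = (1/5) Σ(k=0 to 4) X[k] · e^(2πikn/5)

Computing each x[n]:
x[0] = 3
x[1] = 3
x[2] = -3
x[3] = 2
x[4] = 3

x = [3, 3, -3, 2, 3]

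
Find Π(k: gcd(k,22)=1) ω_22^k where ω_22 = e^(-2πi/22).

The primitive 22nd roots of unity are ω_22^k for k coprime to 22: k ∈ {1, 3, 5, 7, 9, 13, 15, 17, 19, 21}
Their product equals the constant term of the cyclotomic polynomial Φ_22(x) up to sign.
For n ≥ 3, the product of all primitive nth roots of unity is 1. (For n=1 it is 1; for n=2 it is -1.)

1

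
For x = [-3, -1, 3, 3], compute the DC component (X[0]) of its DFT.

X[0] = Σ(n=0 to 3) x[n] · ω_4^0 = Σ x[n]
= (-3) + (-1) + (3) + (3)

X[0] = 2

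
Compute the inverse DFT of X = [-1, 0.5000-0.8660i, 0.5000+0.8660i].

x[n] = (1/3) Σ(k=0 to 2) X[k] · e^(2πikn/3)

Computing each x[n]:
x[0] = 0
x[1] = 0
x[2] = -1

x = [0, 0, -1]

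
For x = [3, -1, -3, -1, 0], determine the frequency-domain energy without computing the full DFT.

Parseval: Σ|x[n]|² = (1/N)Σ|X[k]|², so Σ|X[k]|² = N·Σ|x[n]|² = 5·20.0000

Σ|X[k]|² = N·Σ|x[n]|² = 5·20.0000 = 100.0000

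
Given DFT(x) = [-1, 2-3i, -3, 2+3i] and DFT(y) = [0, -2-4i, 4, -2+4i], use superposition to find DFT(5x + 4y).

By linearity: DFT(5x + 4y) = 5·DFT(x) + 4·DFT(y)
= 5·[-1, 2-3i, -3, 2+3i] + 4·[0, -2-4i, 4, -2+4i]

Computing element-wise:
Z[0] = 5·(-1) + 4·(0) = -5
Z[1] = 5·(2-3i) + 4·(-2-4i) = 2-31i
Z[2] = 5·(-3) + 4·(4) = 1
Z[3] = 5·(2+3i) + 4·(-2+4i) = 2+31i

DFT(5x + 4y) = 5·X + 4·Y = [-5, 2-31i, 1, 2+31i]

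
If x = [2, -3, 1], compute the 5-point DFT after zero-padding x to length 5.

Original 3-point DFT: [0, 3.0000+3.4641i, 3.0000-3.4641i]
Zero-padded 5-point DFT provides frequency interpolation.

DFT_5([x, 0, ...]) = [0, 0.2639+2.2654i, 4.7361+2.7144i, 4.7361-2.7144i, 0.2639-2.2654i]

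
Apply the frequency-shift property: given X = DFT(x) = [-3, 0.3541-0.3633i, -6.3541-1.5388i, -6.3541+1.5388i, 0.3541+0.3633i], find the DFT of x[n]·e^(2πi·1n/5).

Modulation property: DFT(ω_5^(-1n)·x[n]) = X[(k-1) mod 5], so circularly shift X by 1 positions.

X[k-1] = [0.3541+0.3633i, -3, 0.3541-0.3633i, -6.3541-1.5388i, -6.3541+1.5388i]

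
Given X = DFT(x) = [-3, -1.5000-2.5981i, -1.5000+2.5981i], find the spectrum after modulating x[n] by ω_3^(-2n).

Modulation property: DFT(ω_3^(-2n)·x[n]) = X[(k-2) mod 3], so circularly shift X by 2 positions.

X[k-2] = [-1.5000-2.5981i, -1.5000+2.5981i, -3]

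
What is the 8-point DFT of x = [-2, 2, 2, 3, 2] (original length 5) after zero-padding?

Original 5-point DFT: [7, -4.8090+0.5878i, -3.6910-0.9511i, -3.6910+0.9511i, -4.8090-0.5878i]
Zero-padded 8-point DFT provides frequency interpolation.

DFT_8([x, 0, ...]) = [7, -4.7071-5.5355i, -2+1i, -3.2929-1.5355i, -3, -3.2929+1.5355i, -2-1i, -4.7071+5.5355i]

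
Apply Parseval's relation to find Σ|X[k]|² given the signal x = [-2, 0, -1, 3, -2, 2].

Parseval: Σ|x[n]|² = (1/N)Σ|X[k]|², so Σ|X[k]|² = N·Σ|x[n]|² = 6·22.0000

Σ|X[k]|² = N·Σ|x[n]|² = 6·22.0000 = 132.0000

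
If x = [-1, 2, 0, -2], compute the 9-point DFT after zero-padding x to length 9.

Original 4-point DFT: [-1, -1-4i, -1, -1+4i]
Zero-padded 9-point DFT provides frequency interpolation.

DFT_9([x, 0, ...]) = [-1, 1.5321+0.4465i, 0.3473-3.7017i, -4.0000-1.7321i, -1.8794+1.0480i, -1.8794-1.0480i, -4.0000+1.7321i, 0.3473+3.7017i, 1.5321-0.4465i]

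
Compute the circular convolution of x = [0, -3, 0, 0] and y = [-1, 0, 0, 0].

(x ⊛ y)[n] = Σ(m=0 to 3) x[m] · y[(n-m) mod 4]

Computing each output sample:
(x ⊛ y)[0] = 0
(x ⊛ y)[1] = 3
(x ⊛ y)[2] = 0
(x ⊛ y)[3] = 0

x ⊛ y = [0, 3, 0, 0]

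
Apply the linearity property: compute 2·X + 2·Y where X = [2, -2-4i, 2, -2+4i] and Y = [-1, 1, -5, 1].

By linearity: DFT(2x + 2y) = 2·DFT(x) + 2·DFT(y)
= 2·[2, -2-4i, 2, -2+4i] + 2·[-1, 1, -5, 1]

Computing element-wise:
Z[0] = 2·(2) + 2·(-1) = 2
Z[1] = 2·(-2-4i) + 2·(1) = -2-8i
Z[2] = 2·(2) + 2·(-5) = -6
Z[3] = 2·(-2+4i) + 2·(1) = -2+8i

DFT(2x + 2y) = 2·X + 2·Y = [2, -2-8i, -6, -2+8i]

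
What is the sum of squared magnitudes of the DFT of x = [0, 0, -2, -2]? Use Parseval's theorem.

Parseval: Σ|x[n]|² = (1/N)Σ|X[k]|², so Σ|X[k]|² = N·Σ|x[n]|² = 4·8.0000

Σ|X[k]|² = N·Σ|x[n]|² = 4·8.0000 = 32.0000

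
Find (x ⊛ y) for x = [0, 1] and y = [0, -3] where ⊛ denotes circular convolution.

(x ⊛ y)[n] = Σ(m=0 to 1) x[m] · y[(n-m) mod 2]

Computing each output sample:
(x ⊛ y)[0] = -3
(x ⊛ y)[1] = 0

x ⊛ y = [-3, 0]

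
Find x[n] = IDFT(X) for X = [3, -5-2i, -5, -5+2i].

x[n] = (1/4) Σ(k=0 to 3) X[k] · e^(2πikn/4)

Computing each x[n]:
x[0] = -3
x[1] = 3
x[2] = 2
x[3] = 1

x = [-3, 3, 2, 1]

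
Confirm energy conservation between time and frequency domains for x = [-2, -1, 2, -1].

Time domain:
Σ|x[n]|² = |-2|² + |-1|² + |2|² + |-1|² = 10.0000

Frequency domain:
(1/4)Σ|X[k]|² = (1/4)(|-2|² + |-4|² + |2|² + |-4|²) = (1/4)·40.0000 = 10.0000

Both sides agree, confirming Parseval's theorem.

Σ|x[n]|² = (1/N)Σ|X[k]|² = 10.0000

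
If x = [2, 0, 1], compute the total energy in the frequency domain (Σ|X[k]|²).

Parseval: Σ|x[n]|² = (1/N)Σ|X[k]|², so Σ|X[k]|² = N·Σ|x[n]|² = 3·5.0000

Σ|X[k]|² = N·Σ|x[n]|² = 3·5.0000 = 15.0000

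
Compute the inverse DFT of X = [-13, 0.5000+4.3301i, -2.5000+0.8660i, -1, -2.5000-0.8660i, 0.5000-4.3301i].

x[n] = (1/6) Σ(k=0 to 5) X[k] · e^(2πikn/6)

Computing each x[n]:
x[0] = -3
x[1] = -3
x[2] = -3
x[3] = -3
x[4] = -1
x[5] = 0

x = [-3, -3, -3, -3, -1, 0]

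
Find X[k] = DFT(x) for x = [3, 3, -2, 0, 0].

X[k] = Σ(n=0 to 4) x[n] · ω_5^(nk)
where ω_5 = e^(-2πi/5)

Computing each X[k]:
X[0] = 4
X[1] = 5.5451-1.6776i
X[2] = -0.0451-3.6655i
X[3] = -0.0451+3.6655i
X[4] = 5.5451+1.6776i

X = [4, 5.5451-1.6776i, -0.0451-3.6655i, -0.0451+3.6655i, 5.5451+1.6776i]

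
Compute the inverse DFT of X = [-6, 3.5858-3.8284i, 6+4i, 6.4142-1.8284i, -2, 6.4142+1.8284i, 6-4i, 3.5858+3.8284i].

x[n] = (1/8) Σ(k=0 to 7) X[k] · e^(2πikn/8)

Computing each x[n]:
x[0] = 3
x[1] = -1
x[2] = -2
x[3] = 2
x[4] = -2
x[5] = -2
x[6] = -3
x[7] = -1

x = [3, -1, -2, 2, -2, -2, -3, -1]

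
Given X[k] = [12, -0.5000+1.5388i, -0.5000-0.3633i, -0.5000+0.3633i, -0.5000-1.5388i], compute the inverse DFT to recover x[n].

x[n] = (1/5) Σ(k=0 to 4) X[k] · e^(2πikn/5)

Computing each x[n]:
x[0] = 2
x[1] = 2
x[2] = 2
x[3] = 3
x[4] = 3

x = [2, 2, 2, 3, 3]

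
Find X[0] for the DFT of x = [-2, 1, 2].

X[0] = Σ(n=0 to 2) x[n] · ω_3^0 = Σ x[n]
= (-2) + (1) + (2)

X[0] = 1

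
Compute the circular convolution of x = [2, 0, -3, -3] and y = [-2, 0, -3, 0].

(x ⊛ y)[n] = Σ(m=0 to 3) x[m] · y[(n-m) mod 4]

Computing each output sample:
(x ⊛ y)[0] = 5
(x ⊛ y)[1] = 9
(x ⊛ y)[2] = 0
(x ⊛ y)[3] = 6

x ⊛ y = [5, 9, 0, 6]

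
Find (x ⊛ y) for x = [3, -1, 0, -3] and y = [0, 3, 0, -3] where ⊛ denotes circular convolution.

(x ⊛ y)[n] = Σ(m=0 to 3) x[m] · y[(n-m) mod 4]

Computing each output sample:
(x ⊛ y)[0] = -6
(x ⊛ y)[1] = 9
(x ⊛ y)[2] = 6
(x ⊛ y)[3] = -9

x ⊛ y = [-6, 9, 6, -9]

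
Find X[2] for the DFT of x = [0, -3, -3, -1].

X[2] = Σ(n=0 to 3) x[n] · ω_4^(2n) where ω_4 = e^(-2πi/4)
= (0)·ω_4^0 + (-3)·ω_4^2 + (-3)·ω_4^4 + (-1)·ω_4^6

X[2] = 1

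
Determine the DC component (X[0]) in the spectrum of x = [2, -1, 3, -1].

X[0] = Σ(n=0 to 3) x[n] · ω_4^0 = Σ x[n]
= (2) + (-1) + (3) + (-1)

X[0] = 3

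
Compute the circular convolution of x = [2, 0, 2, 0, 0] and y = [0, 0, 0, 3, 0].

(x ⊛ y)[n] = Σ(m=0 to 4) x[m] · y[(n-m) mod 5]

Computing each output sample:
(x ⊛ y)[0] = 6
(x ⊛ y)[1] = 0
(x ⊛ y)[2] = 0
(x ⊛ y)[3] = 6
(x ⊛ y)[4] = 0

x ⊛ y = [6, 0, 0, 6, 0]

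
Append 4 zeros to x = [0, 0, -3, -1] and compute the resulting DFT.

Original 4-point DFT: [-4, 3-1i, -2, 3+1i]
Zero-padded 8-point DFT provides frequency interpolation.

DFT_8([x, 0, ...]) = [-4, 0.7071+3.7071i, 3-1i, -0.7071-2.2929i, -2, -0.7071+2.2929i, 3+1i, 0.7071-3.7071i]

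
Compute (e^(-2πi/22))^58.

Since ω_22^22 = 1, powers reduce modulo 22.
58 mod 22 = 14
So ω_22^58 = ω_22^14 = e^(-2πi·14/22)

ω_22^58 = ω_22^14 = -0.6549+0.7557i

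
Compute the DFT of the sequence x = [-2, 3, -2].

X[k] = Σ(n=0 to 2) x[n] · ω_3^(nk)
where ω_3 = e^(-2πi/3)

Computing each X[k]:
X[0] = -1
X[1] = -2.5000-4.3301i
X[2] = -2.5000+4.3301i

X = [-1, -2.5000-4.3301i, -2.5000+4.3301i]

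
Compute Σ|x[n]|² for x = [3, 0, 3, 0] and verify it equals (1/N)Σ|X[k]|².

Time domain:
Σ|x[n]|² = |3|² + |0|² + |3|² + |0|² = 18.0000

Frequency domain:
(1/4)Σ|X[k]|² = (1/4)(|6|² + |0|² + |6|² + |0|²) = (1/4)·72.0000 = 18.0000

Both sides agree, confirming Parseval's theorem.

Σ|x[n]|² = (1/N)Σ|X[k]|² = 18.0000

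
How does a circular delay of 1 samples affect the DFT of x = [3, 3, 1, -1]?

Time shift by 1: X_shifted[k] = ω_4^(1k) · X[k]
Shifted x = [-1, 3, 3, 1]

DFT(x[n-1]) = [6, -4-2i, -2, -4+2i]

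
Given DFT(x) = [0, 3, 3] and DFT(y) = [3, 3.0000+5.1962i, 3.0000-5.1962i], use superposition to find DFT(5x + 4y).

By linearity: DFT(5x + 4y) = 5·DFT(x) + 4·DFT(y)
= 5·[0, 3, 3] + 4·[3, 3.0000+5.1962i, 3.0000-5.1962i]

Computing element-wise:
Z[0] = 5·(0) + 4·(3) = 12
Z[1] = 5·(3) + 4·(3.0000+5.1962i) = 27.0000+20.7848i
Z[2] = 5·(3) + 4·(3.0000-5.1962i) = 27.0000-20.7848i

DFT(5x + 4y) = 5·X + 4·Y = [12, 27.0000+20.7848i, 27.0000-20.7848i]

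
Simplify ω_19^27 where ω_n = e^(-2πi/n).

Since ω_19^19 = 1, powers reduce modulo 19.
27 mod 19 = 8
So ω_19^27 = ω_19^8 = e^(-2πi·8/19)

ω_19^27 = ω_19^8 = -0.8795-0.4759i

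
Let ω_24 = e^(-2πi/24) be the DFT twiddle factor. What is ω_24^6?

ω_24^6 = e^(-2πi·6/24)
= cos(-2π·6/24) + i·sin(-2π·6/24)
= cos(-12π/24) + i·sin(-12π/24)

ω_24^6 = cos(-12π/24) + i·sin(-12π/24) = -1i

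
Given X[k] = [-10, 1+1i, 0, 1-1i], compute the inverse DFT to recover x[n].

x[n] = (1/4) Σ(k=0 to 3) X[k] · e^(2πikn/4)

Computing each x[n]:
x[0] = -2
x[1] = -3
x[2] = -3
x[3] = -2

x = [-2, -3, -3, -2]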